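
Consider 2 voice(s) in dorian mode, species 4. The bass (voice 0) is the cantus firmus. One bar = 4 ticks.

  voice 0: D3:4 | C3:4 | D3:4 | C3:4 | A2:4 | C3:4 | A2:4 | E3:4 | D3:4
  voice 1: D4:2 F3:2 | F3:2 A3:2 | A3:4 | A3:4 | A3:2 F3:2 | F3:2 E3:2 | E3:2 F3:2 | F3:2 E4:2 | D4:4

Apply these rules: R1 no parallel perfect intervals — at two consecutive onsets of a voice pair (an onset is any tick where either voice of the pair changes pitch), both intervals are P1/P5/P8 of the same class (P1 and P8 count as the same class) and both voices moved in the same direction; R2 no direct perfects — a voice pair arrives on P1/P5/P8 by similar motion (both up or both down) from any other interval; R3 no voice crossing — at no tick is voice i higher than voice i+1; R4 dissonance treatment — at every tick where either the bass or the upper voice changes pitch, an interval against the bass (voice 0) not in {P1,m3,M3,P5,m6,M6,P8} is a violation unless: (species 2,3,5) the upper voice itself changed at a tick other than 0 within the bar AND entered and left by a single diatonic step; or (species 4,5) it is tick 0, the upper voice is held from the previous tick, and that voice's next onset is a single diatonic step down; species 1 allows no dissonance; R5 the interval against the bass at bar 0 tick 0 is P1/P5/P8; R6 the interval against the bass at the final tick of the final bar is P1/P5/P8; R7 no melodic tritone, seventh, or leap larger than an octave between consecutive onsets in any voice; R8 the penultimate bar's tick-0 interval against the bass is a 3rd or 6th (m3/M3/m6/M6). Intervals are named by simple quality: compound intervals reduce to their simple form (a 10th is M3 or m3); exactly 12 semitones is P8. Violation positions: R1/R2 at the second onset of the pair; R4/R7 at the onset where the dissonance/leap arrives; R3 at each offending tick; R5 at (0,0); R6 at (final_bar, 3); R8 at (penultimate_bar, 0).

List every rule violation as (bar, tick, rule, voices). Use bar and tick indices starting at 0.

bar 0: v0=D3 v1=D4 downbeat P8
bar 1: v0=C3 v1=F3 downbeat P4
bar 2: v0=D3 v1=A3 downbeat P5
bar 3: v0=C3 v1=A3 downbeat M6
bar 4: v0=A2 v1=A3 downbeat P8
bar 5: v0=C3 v1=F3 downbeat P4
bar 6: v0=A2 v1=E3 downbeat P5
bar 7: v0=E3 v1=F3 downbeat m2
bar 8: v0=D3 v1=D4 downbeat P8
  -> R4 @ bar 1 tick 0 v(0, 1): C3/F3 P4 untreated
  -> R4 @ bar 7 tick 0 v(0, 1): E3/F3 m2 untreated
  -> R8 @ bar 7 tick 0 v(0, 1): penult m2 not 3rd/6th
  -> R7 @ bar 7 tick 2 v(1,): F3->E4 leap 11st
  -> R1 @ bar 8 tick 0 v(0, 1): E3/E4 P8 -> D3/D4 P8 similar

(1, 0, R4, (0, 1))
(7, 0, R4, (0, 1))
(7, 0, R8, (0, 1))
(7, 2, R7, (1,))
(8, 0, R1, (0, 1))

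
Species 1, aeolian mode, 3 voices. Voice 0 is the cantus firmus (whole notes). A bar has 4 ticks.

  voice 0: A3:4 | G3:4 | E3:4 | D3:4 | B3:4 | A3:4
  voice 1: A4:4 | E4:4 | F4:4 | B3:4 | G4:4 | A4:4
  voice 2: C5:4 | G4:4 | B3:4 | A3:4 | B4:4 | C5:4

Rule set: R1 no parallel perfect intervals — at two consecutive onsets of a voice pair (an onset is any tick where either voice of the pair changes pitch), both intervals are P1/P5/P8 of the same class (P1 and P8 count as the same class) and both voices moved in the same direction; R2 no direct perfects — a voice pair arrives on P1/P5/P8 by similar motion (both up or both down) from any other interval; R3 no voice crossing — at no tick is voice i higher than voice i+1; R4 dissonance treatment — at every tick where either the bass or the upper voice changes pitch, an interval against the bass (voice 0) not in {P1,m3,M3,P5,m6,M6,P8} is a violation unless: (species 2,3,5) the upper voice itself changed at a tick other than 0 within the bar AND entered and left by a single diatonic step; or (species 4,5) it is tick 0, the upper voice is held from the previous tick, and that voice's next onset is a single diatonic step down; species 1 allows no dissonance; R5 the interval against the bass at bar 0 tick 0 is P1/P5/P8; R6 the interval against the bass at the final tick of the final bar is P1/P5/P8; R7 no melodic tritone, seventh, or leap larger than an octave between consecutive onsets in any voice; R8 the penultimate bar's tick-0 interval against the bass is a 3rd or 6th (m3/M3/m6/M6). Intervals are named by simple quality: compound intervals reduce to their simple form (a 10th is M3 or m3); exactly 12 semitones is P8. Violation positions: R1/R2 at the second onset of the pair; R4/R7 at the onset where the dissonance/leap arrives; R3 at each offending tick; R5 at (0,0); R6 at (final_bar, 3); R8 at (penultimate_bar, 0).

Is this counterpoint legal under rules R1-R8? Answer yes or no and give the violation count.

bar 0: v0=A3 v1=A4 v2=C5 (m3)
bar 1: v0=G3 v1=E4 v2=G4 (P8)
bar 2: v0=E3 v1=F4 v2=B3 (P5)
bar 3: v0=D3 v1=B3 v2=A3 (P5)
bar 4: v0=B3 v1=G4 v2=B4 (P8)
bar 5: v0=A3 v1=A4 v2=C5 (m3)
  R5 @ bar0.0: opens on m3
  R2 @ bar1.0: A3/C5 m3 -> G3/G4 P8 similar
  R2 @ bar2.0: G3/G4 P8 -> E3/B3 P5 similar
  R3 @ bar2.0: F4 above B3
  R4 @ bar2.0: E3/F4 m2 untreated
  R3 @ bar2.1: F4 above B3
  R3 @ bar2.2: F4 above B3
  R3 @ bar2.3: F4 above B3
  R1 @ bar3.0: E3/B3 P5 -> D3/A3 P5 similar
  R3 @ bar3.0: B3 above A3
  R7 @ bar3.0: F4->B3 leap 6st
  R3 @ bar3.1: B3 above A3
  R3 @ bar3.2: B3 above A3
  R3 @ bar3.3: B3 above A3
  R2 @ bar4.0: D3/A3 P5 -> B3/B4 P8 similar
  R7 @ bar4.0: A3->B4 leap 14st
  R8 @ bar4.0: penult P8 not 3rd/6th
  R6 @ bar5.3: closes on m3

No (18 violations)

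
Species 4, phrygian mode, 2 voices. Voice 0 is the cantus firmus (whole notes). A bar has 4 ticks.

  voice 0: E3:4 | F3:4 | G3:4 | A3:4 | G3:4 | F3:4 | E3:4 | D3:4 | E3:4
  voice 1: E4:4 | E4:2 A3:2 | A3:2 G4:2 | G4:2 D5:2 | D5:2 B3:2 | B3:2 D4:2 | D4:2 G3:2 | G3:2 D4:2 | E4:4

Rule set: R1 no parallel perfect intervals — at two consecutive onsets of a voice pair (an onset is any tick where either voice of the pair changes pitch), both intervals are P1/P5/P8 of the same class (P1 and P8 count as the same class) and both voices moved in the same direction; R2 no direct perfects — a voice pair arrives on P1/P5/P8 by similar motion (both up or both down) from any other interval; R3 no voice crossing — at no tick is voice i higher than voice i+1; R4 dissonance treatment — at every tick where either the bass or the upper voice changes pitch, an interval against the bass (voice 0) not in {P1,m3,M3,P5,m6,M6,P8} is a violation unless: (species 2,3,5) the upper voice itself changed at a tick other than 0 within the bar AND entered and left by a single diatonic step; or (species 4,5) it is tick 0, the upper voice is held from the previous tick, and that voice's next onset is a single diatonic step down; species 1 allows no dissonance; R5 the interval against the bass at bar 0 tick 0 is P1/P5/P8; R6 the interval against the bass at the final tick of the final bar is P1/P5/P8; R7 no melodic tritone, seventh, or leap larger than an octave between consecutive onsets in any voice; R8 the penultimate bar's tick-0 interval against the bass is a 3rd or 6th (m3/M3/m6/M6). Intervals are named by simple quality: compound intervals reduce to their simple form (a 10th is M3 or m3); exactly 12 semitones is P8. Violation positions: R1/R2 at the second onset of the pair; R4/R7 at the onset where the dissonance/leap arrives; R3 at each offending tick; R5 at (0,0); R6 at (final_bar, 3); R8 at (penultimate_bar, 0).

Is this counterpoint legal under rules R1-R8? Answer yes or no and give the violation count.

bar 0: v0=E3 v1=E4 (P8)
bar 1: v0=F3 v1=E4 (M7)
bar 2: v0=G3 v1=A3 (M2)
bar 3: v0=A3 v1=G4 (m7)
bar 4: v0=G3 v1=D5 (P5)
bar 5: v0=F3 v1=B3 (TT)
bar 6: v0=E3 v1=D4 (m7)
bar 7: v0=D3 v1=G3 (P4)
bar 8: v0=E3 v1=E4 (P8)
  R4 @ bar1.0: F3/E4 M7 untreated
  R4 @ bar2.0: G3/A3 M2 untreated
  R7 @ bar2.2: A3->G4 leap 10st
  R4 @ bar3.0: A3/G4 m7 untreated
  R4 @ bar3.2: A3/D5 P4 untreated
  R7 @ bar4.2: D5->B3 leap 15st
  R4 @ bar5.0: F3/B3 TT untreated
  R4 @ bar6.0: E3/D4 m7 untreated
  R4 @ bar7.0: D3/G3 P4 untreated
  R8 @ bar7.0: penult P4 not 3rd/6th
  R1 @ bar8.0: D3/D4 P8 -> E3/E4 P8 similar

No (11 violations)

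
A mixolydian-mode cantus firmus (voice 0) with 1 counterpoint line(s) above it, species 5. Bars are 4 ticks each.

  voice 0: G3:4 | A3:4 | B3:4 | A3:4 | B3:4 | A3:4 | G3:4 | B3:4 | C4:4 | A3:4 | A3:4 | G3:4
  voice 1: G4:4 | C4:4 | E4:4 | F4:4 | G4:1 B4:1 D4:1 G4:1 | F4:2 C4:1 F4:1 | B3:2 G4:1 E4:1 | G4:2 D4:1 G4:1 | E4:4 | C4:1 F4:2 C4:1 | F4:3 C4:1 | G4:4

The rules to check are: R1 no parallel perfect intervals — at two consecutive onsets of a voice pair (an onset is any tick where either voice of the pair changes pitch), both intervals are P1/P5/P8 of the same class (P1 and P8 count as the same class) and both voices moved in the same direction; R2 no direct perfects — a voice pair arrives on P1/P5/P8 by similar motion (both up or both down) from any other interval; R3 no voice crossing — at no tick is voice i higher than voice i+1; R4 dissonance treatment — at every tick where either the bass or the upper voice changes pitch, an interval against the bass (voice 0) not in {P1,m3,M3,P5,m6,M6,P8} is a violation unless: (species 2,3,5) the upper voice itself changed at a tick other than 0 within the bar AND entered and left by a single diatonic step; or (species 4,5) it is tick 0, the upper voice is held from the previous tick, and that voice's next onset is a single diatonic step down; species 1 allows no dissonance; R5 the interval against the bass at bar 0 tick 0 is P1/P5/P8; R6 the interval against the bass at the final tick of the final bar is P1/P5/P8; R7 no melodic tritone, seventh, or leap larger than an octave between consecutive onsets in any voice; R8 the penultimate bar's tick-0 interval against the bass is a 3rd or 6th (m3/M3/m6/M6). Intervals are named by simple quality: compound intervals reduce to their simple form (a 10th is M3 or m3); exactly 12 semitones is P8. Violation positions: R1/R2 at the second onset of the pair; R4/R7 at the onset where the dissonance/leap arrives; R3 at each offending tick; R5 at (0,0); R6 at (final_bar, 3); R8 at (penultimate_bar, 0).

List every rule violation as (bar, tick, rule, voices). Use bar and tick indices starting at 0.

bar 0: v0=G3 v1=G4 downbeat P8
bar 1: v0=A3 v1=C4 downbeat m3
bar 2: v0=B3 v1=E4 downbeat P4
bar 3: v0=A3 v1=F4 downbeat m6
bar 4: v0=B3 v1=G4 downbeat m6
bar 5: v0=A3 v1=F4 downbeat m6
bar 6: v0=G3 v1=B3 downbeat M3
bar 7: v0=B3 v1=G4 downbeat m6
bar 8: v0=C4 v1=E4 downbeat M3
bar 9: v0=A3 v1=C4 downbeat m3
bar 10: v0=A3 v1=F4 downbeat m6
bar 11: v0=G3 v1=G4 downbeat P8
  -> R4 @ bar 2 tick 0 v(0, 1): B3/E4 P4 untreated
  -> R7 @ bar 6 tick 0 v(1,): F4->B3 leap 6st

(2, 0, R4, (0, 1))
(6, 0, R7, (1,))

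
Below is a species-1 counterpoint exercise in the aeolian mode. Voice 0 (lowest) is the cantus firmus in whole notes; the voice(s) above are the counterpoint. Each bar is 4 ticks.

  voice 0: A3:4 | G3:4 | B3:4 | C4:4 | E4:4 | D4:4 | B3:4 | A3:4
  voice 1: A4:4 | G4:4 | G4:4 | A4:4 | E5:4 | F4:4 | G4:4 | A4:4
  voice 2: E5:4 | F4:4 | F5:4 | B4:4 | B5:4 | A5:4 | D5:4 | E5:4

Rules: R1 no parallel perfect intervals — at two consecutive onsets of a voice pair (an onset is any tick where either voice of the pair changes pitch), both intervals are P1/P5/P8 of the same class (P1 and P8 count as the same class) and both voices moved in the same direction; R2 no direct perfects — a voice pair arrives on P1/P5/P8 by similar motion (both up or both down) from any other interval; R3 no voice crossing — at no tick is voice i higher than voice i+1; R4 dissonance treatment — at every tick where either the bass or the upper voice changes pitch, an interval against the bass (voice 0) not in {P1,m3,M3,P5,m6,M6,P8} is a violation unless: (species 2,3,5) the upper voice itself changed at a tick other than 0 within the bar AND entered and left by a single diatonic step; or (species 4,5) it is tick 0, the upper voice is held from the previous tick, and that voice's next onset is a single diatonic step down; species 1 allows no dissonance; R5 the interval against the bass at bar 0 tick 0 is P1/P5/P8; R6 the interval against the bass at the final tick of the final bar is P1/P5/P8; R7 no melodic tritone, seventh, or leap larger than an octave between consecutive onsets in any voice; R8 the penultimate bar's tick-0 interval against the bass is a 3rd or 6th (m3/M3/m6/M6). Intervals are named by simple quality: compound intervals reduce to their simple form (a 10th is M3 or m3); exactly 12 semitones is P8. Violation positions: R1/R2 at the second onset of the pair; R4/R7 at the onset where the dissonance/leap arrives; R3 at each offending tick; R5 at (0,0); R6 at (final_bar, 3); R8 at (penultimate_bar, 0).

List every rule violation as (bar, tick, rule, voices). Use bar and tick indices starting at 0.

(1, 0, R1, (0, 1))
(1, 0, R3, (1, 2))
(1, 0, R4, (0, 2))
(1, 0, R7, (2,))
(1, 1, R3, (1, 2))
(1, 2, R3, (1, 2))
(1, 3, R3, (1, 2))
(2, 0, R4, (0, 2))
(3, 0, R4, (0, 2))
(3, 0, R7, (2,))
(4, 0, R2, (0, 1))
(4, 0, R2, (0, 2))
(4, 0, R2, (1, 2))
(5, 0, R1, (0, 2))
(5, 0, R7, (1,))
(7, 0, R1, (1, 2))

bar 0: v0=A3 v1=A4 v2=E5 downbeat P5
bar 1: v0=G3 v1=G4 v2=F4 downbeat m7
bar 2: v0=B3 v1=G4 v2=F5 downbeat TT
bar 3: v0=C4 v1=A4 v2=B4 downbeat M7
bar 4: v0=E4 v1=E5 v2=B5 downbeat P5
bar 5: v0=D4 v1=F4 v2=A5 downbeat P5
bar 6: v0=B3 v1=G4 v2=D5 downbeat m3
bar 7: v0=A3 v1=A4 v2=E5 downbeat P5
  -> R1 @ bar 1 tick 0 v(0, 1): A3/A4 P8 -> G3/G4 P8 similar
  -> R3 @ bar 1 tick 0 v(1, 2): G4 above F4
  -> R4 @ bar 1 tick 0 v(0, 2): G3/F4 m7 untreated
  -> R7 @ bar 1 tick 0 v(2,): E5->F4 leap 11st
  -> R3 @ bar 1 tick 1 v(1, 2): G4 above F4
  -> R3 @ bar 1 tick 2 v(1, 2): G4 above F4
  -> R3 @ bar 1 tick 3 v(1, 2): G4 above F4
  -> R4 @ bar 2 tick 0 v(0, 2): B3/F5 TT untreated
  -> R4 @ bar 3 tick 0 v(0, 2): C4/B4 M7 untreated
  -> R7 @ bar 3 tick 0 v(2,): F5->B4 leap 6st
  -> R2 @ bar 4 tick 0 v(0, 1): C4/A4 M6 -> E4/E5 P8 similar
  -> R2 @ bar 4 tick 0 v(0, 2): C4/B4 M7 -> E4/B5 P5 similar
  -> R2 @ bar 4 tick 0 v(1, 2): A4/B4 M2 -> E5/B5 P5 similar
  -> R1 @ bar 5 tick 0 v(0, 2): E4/B5 P5 -> D4/A5 P5 similar
  -> R7 @ bar 5 tick 0 v(1,): E5->F4 leap 11st
  -> R1 @ bar 7 tick 0 v(1, 2): G4/D5 P5 -> A4/E5 P5 similar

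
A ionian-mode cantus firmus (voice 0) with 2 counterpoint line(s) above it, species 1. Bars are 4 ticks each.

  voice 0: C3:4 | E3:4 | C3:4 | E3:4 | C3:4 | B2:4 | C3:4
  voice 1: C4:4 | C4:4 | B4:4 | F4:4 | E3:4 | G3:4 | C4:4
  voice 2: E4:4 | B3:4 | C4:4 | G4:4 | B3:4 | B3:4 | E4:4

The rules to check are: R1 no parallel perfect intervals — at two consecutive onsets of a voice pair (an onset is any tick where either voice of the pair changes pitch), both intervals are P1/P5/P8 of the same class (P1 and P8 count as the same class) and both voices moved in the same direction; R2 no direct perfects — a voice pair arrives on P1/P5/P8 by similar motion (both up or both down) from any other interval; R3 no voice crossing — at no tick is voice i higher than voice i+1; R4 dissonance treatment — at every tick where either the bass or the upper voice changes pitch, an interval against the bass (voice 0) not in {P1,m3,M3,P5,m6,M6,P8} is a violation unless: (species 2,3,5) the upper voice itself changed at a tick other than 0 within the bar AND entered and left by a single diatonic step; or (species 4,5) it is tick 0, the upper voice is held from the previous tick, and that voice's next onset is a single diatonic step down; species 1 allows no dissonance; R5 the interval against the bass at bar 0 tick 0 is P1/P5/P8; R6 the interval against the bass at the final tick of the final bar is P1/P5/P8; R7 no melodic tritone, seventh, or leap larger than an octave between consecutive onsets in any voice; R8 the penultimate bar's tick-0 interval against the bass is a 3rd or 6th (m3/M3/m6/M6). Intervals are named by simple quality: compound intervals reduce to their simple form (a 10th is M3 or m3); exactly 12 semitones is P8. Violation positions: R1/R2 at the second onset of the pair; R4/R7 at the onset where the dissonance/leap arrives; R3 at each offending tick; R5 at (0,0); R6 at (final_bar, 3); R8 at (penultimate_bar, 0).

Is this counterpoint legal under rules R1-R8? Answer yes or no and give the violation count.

bar 0: v0=C3 v1=C4 v2=E4 (M3)
bar 1: v0=E3 v1=C4 v2=B3 (P5)
bar 2: v0=C3 v1=B4 v2=C4 (P8)
bar 3: v0=E3 v1=F4 v2=G4 (m3)
bar 4: v0=C3 v1=E3 v2=B3 (M7)
bar 5: v0=B2 v1=G3 v2=B3 (P8)
bar 6: v0=C3 v1=C4 v2=E4 (M3)
  R5 @ bar0.0: opens on M3
  R3 @ bar1.0: C4 above B3
  R3 @ bar1.1: C4 above B3
  R3 @ bar1.2: C4 above B3
  R3 @ bar1.3: C4 above B3
  R3 @ bar2.0: B4 above C4
  R4 @ bar2.0: C3/B4 M7 untreated
  R7 @ bar2.0: C4->B4 leap 11st
  R3 @ bar2.1: B4 above C4
  R3 @ bar2.2: B4 above C4
  R3 @ bar2.3: B4 above C4
  R4 @ bar3.0: E3/F4 m2 untreated
  R7 @ bar3.0: B4->F4 leap 6st
  R2 @ bar4.0: F4/G4 M2 -> E3/B3 P5 similar
  R4 @ bar4.0: C3/B3 M7 untreated
  R7 @ bar4.0: F4->E3 leap 13st
  R8 @ bar5.0: penult P8 not 3rd/6th
  R2 @ bar6.0: B2/G3 m6 -> C3/C4 P8 similar
  R6 @ bar6.3: closes on M3

No (19 violations)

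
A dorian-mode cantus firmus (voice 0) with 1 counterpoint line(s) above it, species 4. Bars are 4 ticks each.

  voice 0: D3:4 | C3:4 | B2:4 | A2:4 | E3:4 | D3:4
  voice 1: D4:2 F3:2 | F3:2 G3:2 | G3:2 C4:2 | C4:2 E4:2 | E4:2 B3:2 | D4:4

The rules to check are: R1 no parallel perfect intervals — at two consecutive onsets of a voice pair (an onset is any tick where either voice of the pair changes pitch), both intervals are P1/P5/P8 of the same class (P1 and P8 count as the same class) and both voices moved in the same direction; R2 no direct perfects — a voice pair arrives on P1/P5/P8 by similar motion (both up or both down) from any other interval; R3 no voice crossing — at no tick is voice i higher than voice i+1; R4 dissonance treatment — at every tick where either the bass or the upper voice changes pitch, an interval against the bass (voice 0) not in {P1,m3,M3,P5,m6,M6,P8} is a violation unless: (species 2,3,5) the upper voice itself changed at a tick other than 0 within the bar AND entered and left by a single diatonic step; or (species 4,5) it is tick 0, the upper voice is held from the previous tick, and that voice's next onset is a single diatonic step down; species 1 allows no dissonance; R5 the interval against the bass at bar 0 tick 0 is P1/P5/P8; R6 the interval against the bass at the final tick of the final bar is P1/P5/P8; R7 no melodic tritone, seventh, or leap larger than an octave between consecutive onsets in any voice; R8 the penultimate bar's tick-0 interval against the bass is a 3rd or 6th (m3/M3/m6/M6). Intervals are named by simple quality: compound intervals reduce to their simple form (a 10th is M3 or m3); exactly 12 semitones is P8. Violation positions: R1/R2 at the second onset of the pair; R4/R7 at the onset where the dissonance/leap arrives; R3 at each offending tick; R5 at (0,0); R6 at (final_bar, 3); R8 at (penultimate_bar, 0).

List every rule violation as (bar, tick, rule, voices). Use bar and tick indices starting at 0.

bar 0: v0=D3 v1=D4 downbeat P8
bar 1: v0=C3 v1=F3 downbeat P4
bar 2: v0=B2 v1=G3 downbeat m6
bar 3: v0=A2 v1=C4 downbeat m3
bar 4: v0=E3 v1=E4 downbeat P8
bar 5: v0=D3 v1=D4 downbeat P8
  -> R4 @ bar 1 tick 0 v(0, 1): C3/F3 P4 untreated
  -> R4 @ bar 2 tick 2 v(0, 1): B2/C4 m2 untreated
  -> R8 @ bar 4 tick 0 v(0, 1): penult P8 not 3rd/6th

(1, 0, R4, (0, 1))
(2, 2, R4, (0, 1))
(4, 0, R8, (0, 1))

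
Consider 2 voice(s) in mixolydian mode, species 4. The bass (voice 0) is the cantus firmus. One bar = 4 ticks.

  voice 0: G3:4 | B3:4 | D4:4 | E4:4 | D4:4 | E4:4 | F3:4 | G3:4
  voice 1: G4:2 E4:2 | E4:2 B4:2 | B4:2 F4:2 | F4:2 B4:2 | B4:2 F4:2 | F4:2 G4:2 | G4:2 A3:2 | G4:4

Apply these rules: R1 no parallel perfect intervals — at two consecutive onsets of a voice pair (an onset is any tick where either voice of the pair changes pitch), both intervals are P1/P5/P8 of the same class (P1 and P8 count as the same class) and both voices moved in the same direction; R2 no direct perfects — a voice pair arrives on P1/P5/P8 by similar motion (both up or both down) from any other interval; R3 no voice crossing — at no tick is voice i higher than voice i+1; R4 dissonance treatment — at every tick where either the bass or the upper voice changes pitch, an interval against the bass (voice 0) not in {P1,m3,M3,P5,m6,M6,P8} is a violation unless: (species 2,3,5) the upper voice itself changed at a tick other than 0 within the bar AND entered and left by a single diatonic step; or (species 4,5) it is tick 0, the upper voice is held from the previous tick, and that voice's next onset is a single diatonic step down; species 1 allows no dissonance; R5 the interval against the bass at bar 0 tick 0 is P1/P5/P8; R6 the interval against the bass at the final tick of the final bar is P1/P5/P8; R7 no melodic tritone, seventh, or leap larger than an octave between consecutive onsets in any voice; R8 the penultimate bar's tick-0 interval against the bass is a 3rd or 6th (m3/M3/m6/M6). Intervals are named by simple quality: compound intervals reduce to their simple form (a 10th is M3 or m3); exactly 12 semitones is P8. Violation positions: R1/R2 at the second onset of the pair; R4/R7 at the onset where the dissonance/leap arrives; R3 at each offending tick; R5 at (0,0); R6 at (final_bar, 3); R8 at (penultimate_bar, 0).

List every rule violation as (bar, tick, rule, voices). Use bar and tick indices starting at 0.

(1, 0, R4, (0, 1))
(2, 2, R7, (1,))
(3, 0, R4, (0, 1))
(3, 2, R7, (1,))
(4, 2, R7, (1,))
(5, 0, R4, (0, 1))
(6, 0, R4, (0, 1))
(6, 0, R7, (0,))
(6, 0, R8, (0, 1))
(6, 2, R7, (1,))
(7, 0, R2, (0, 1))
(7, 0, R7, (1,))

bar 0: v0=G3 v1=G4 downbeat P8
bar 1: v0=B3 v1=E4 downbeat P4
bar 2: v0=D4 v1=B4 downbeat M6
bar 3: v0=E4 v1=F4 downbeat m2
bar 4: v0=D4 v1=B4 downbeat M6
bar 5: v0=E4 v1=F4 downbeat m2
bar 6: v0=F3 v1=G4 downbeat M2
bar 7: v0=G3 v1=G4 downbeat P8
  -> R4 @ bar 1 tick 0 v(0, 1): B3/E4 P4 untreated
  -> R7 @ bar 2 tick 2 v(1,): B4->F4 leap 6st
  -> R4 @ bar 3 tick 0 v(0, 1): E4/F4 m2 untreated
  -> R7 @ bar 3 tick 2 v(1,): F4->B4 leap 6st
  -> R7 @ bar 4 tick 2 v(1,): B4->F4 leap 6st
  -> R4 @ bar 5 tick 0 v(0, 1): E4/F4 m2 untreated
  -> R4 @ bar 6 tick 0 v(0, 1): F3/G4 M2 untreated
  -> R7 @ bar 6 tick 0 v(0,): E4->F3 leap 11st
  -> R8 @ bar 6 tick 0 v(0, 1): penult M2 not 3rd/6th
  -> R7 @ bar 6 tick 2 v(1,): G4->A3 leap 10st
  -> R2 @ bar 7 tick 0 v(0, 1): F3/A3 M3 -> G3/G4 P8 similar
  -> R7 @ bar 7 tick 0 v(1,): A3->G4 leap 10st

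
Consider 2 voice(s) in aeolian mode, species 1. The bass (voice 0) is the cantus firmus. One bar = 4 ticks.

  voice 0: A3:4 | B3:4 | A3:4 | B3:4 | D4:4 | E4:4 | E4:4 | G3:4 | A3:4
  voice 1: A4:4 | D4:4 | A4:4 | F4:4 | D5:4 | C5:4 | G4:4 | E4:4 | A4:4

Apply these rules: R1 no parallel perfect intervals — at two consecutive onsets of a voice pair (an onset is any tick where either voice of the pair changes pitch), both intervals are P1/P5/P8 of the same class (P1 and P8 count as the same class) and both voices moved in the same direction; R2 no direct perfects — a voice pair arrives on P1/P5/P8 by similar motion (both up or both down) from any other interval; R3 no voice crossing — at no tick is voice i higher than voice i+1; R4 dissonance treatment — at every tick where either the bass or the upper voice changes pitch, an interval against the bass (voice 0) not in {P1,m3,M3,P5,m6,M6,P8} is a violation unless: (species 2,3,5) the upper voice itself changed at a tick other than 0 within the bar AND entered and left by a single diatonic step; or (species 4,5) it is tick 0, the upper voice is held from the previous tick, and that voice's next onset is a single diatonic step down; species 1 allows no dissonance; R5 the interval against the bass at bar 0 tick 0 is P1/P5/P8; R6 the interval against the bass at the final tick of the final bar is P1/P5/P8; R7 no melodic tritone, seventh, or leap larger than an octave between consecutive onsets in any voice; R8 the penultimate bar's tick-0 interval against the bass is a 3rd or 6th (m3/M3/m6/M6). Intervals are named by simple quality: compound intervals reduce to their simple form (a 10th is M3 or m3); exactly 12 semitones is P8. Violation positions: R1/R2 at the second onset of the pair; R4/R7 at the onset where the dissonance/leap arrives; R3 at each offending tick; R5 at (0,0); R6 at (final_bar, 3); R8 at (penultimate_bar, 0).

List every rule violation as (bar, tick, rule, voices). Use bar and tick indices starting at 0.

(3, 0, R4, (0, 1))
(4, 0, R2, (0, 1))
(8, 0, R2, (0, 1))

bar 0: v0=A3 v1=A4 downbeat P8
bar 1: v0=B3 v1=D4 downbeat m3
bar 2: v0=A3 v1=A4 downbeat P8
bar 3: v0=B3 v1=F4 downbeat TT
bar 4: v0=D4 v1=D5 downbeat P8
bar 5: v0=E4 v1=C5 downbeat m6
bar 6: v0=E4 v1=G4 downbeat m3
bar 7: v0=G3 v1=E4 downbeat M6
bar 8: v0=A3 v1=A4 downbeat P8
  -> R4 @ bar 3 tick 0 v(0, 1): B3/F4 TT untreated
  -> R2 @ bar 4 tick 0 v(0, 1): B3/F4 TT -> D4/D5 P8 similar
  -> R2 @ bar 8 tick 0 v(0, 1): G3/E4 M6 -> A3/A4 P8 similar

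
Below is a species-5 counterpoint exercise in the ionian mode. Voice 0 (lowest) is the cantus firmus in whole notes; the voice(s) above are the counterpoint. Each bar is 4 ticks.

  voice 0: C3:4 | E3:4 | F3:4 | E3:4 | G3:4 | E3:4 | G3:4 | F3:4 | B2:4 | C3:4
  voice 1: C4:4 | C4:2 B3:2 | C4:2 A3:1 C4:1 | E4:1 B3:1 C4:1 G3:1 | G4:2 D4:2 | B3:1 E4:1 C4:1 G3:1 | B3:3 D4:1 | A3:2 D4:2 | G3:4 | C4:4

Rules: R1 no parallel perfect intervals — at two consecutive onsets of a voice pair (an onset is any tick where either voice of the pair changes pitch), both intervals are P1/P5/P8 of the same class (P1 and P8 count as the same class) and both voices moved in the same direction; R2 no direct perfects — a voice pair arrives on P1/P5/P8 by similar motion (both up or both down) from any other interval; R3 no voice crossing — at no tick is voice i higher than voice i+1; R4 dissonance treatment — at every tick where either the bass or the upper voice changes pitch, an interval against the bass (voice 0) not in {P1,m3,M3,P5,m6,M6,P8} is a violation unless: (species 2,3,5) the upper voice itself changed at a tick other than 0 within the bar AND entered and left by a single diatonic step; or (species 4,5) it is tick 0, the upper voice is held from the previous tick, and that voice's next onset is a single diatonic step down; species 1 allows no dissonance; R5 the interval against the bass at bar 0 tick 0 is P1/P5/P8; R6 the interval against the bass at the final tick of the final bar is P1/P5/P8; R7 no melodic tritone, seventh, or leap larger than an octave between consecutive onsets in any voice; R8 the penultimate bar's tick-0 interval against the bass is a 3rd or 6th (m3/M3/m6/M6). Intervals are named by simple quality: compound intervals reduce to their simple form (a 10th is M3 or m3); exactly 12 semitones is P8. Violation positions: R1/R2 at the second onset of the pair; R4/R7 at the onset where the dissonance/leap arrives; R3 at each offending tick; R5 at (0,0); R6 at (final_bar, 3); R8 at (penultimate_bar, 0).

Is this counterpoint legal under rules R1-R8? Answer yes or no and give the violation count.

bar 0: v0=C3 v1=C4 (P8)
bar 1: v0=E3 v1=C4 (m6)
bar 2: v0=F3 v1=C4 (P5)
bar 3: v0=E3 v1=E4 (P8)
bar 4: v0=G3 v1=G4 (P8)
bar 5: v0=E3 v1=B3 (P5)
bar 6: v0=G3 v1=B3 (M3)
bar 7: v0=F3 v1=A3 (M3)
bar 8: v0=B2 v1=G3 (m6)
bar 9: v0=C3 v1=C4 (P8)
  R1 @ bar2.0: E3/B3 P5 -> F3/C4 P5 similar
  R2 @ bar4.0: E3/G3 m3 -> G3/G4 P8 similar
  R1 @ bar5.0: G3/D4 P5 -> E3/B3 P5 similar
  R7 @ bar8.0: F3->B2 leap 6st
  R2 @ bar9.0: B2/G3 m6 -> C3/C4 P8 similar

No (5 violations)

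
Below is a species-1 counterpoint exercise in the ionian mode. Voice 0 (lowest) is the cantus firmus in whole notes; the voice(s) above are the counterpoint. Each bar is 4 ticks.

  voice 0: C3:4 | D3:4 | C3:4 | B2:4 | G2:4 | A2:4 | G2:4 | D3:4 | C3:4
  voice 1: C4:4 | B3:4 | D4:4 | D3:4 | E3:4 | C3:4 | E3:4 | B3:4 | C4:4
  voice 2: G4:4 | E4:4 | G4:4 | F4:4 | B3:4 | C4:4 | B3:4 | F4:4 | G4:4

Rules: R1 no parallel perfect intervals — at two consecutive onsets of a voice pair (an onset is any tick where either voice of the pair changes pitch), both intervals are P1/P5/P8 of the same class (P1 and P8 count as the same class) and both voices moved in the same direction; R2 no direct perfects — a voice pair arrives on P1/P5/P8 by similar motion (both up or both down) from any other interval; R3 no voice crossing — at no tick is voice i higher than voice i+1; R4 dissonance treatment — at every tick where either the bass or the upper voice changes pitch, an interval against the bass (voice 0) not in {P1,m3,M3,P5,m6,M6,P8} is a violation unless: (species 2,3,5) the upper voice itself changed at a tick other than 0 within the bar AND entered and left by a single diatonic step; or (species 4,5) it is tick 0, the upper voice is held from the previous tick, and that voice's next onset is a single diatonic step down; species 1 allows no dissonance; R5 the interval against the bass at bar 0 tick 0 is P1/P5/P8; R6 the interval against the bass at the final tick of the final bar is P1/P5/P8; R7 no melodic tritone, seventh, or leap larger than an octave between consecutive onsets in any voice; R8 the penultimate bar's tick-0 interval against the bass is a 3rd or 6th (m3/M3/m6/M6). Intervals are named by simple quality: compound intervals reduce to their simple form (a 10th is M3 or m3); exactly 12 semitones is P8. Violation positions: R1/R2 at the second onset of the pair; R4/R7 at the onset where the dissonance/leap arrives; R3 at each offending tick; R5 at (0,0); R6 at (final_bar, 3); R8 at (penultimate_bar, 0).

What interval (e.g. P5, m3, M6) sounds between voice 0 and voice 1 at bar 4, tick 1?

M6

voice 0=G2 voice 1=E3 -> M6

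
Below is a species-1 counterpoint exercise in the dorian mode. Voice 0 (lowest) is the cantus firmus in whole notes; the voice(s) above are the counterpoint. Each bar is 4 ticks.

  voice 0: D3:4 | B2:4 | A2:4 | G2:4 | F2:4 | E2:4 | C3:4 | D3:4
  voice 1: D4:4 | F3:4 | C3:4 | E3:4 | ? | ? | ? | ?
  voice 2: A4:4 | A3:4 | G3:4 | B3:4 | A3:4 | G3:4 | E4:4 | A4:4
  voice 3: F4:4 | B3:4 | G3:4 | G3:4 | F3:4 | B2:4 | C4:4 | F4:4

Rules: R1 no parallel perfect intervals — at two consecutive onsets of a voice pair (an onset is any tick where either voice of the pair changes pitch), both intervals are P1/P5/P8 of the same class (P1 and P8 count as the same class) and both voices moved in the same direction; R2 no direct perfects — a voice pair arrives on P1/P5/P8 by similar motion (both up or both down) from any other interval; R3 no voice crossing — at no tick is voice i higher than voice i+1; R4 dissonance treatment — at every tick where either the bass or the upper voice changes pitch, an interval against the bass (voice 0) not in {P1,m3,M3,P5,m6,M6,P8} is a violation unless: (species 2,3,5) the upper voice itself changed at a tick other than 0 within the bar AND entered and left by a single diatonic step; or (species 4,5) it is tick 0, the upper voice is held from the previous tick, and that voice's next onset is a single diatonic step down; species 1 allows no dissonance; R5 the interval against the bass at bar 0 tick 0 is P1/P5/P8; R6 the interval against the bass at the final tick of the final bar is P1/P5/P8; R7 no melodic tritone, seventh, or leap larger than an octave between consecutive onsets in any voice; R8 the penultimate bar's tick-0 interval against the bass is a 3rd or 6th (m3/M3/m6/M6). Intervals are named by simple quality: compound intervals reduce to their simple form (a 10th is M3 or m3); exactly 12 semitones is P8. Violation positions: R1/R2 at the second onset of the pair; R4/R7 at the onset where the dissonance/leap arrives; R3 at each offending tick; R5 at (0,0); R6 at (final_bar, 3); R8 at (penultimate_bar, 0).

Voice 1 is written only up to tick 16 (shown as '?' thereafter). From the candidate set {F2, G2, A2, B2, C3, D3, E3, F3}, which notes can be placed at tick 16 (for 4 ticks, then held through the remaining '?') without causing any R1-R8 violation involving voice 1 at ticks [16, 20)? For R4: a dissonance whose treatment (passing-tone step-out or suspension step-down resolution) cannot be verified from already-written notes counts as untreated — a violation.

{F3}

F2: violates R2,R7
G2: violates R4
A2: violates R2
B2: violates R4
C3: violates R2
D3: violates R1
E3: violates R4
F3: legal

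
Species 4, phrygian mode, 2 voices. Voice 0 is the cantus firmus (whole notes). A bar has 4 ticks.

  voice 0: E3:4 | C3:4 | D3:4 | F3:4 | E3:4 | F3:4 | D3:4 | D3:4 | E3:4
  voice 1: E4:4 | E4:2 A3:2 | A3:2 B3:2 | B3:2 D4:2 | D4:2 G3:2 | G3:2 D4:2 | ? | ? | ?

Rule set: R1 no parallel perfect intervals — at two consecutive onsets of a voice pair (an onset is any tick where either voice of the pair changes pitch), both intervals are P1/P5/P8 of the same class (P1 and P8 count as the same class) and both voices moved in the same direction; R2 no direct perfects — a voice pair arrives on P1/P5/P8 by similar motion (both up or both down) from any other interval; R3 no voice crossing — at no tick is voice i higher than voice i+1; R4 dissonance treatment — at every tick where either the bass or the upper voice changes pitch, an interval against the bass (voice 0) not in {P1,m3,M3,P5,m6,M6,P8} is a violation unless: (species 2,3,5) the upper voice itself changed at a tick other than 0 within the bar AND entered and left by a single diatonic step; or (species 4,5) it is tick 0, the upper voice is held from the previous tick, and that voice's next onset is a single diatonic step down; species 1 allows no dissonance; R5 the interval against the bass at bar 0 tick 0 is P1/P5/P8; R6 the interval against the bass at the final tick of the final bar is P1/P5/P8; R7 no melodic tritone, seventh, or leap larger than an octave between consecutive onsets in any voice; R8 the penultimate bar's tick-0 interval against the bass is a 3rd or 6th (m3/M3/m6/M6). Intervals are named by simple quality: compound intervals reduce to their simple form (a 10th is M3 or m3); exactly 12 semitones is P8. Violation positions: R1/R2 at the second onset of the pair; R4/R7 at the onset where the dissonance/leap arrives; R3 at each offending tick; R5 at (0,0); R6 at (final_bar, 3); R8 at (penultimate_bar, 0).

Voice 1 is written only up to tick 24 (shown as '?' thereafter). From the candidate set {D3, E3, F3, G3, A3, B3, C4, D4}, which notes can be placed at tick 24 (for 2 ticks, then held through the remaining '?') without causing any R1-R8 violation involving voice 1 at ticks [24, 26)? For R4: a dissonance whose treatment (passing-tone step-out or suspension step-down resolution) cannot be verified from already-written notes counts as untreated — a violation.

D3: violates R2
E3: violates R4,R7
F3: legal
G3: violates R4
A3: violates R2
B3: legal
C4: violates R4
D4: legal

{B3, D4, F3}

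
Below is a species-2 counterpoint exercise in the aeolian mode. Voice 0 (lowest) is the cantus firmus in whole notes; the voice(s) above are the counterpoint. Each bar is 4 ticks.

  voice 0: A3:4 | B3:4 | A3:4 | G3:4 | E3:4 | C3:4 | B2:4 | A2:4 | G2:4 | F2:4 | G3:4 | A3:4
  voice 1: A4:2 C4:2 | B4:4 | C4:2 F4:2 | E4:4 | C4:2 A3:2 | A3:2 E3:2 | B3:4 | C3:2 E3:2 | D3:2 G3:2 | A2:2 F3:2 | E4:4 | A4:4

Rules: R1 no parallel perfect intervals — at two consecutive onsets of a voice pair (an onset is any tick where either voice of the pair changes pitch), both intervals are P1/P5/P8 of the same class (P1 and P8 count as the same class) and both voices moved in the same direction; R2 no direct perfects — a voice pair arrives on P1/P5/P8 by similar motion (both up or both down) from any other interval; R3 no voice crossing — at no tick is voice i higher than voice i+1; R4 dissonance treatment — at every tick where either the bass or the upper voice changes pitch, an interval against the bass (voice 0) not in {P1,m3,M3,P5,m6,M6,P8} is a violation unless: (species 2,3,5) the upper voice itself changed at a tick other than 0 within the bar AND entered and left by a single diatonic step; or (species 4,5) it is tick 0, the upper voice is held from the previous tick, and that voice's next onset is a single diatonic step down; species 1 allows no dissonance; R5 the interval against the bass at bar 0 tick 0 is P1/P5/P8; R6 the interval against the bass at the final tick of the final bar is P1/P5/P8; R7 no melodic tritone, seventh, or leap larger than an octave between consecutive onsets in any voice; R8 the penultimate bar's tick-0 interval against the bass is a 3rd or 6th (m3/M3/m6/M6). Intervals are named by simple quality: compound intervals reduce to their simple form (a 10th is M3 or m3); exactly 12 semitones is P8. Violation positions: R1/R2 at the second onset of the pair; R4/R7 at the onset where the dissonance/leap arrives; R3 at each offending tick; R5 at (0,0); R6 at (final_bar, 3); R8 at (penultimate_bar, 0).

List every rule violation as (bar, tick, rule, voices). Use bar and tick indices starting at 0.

(1, 0, R2, (0, 1))
(1, 0, R7, (1,))
(2, 0, R7, (1,))
(4, 2, R4, (0, 1))
(7, 0, R7, (1,))
(8, 0, R1, (0, 1))
(9, 0, R7, (1,))
(10, 0, R7, (0,))
(10, 0, R7, (1,))
(11, 0, R2, (0, 1))

bar 0: v0=A3 v1=A4 downbeat P8
bar 1: v0=B3 v1=B4 downbeat P8
bar 2: v0=A3 v1=C4 downbeat m3
bar 3: v0=G3 v1=E4 downbeat M6
bar 4: v0=E3 v1=C4 downbeat m6
bar 5: v0=C3 v1=A3 downbeat M6
bar 6: v0=B2 v1=B3 downbeat P8
bar 7: v0=A2 v1=C3 downbeat m3
bar 8: v0=G2 v1=D3 downbeat P5
bar 9: v0=F2 v1=A2 downbeat M3
bar 10: v0=G3 v1=E4 downbeat M6
bar 11: v0=A3 v1=A4 downbeat P8
  -> R2 @ bar 1 tick 0 v(0, 1): A3/C4 m3 -> B3/B4 P8 similar
  -> R7 @ bar 1 tick 0 v(1,): C4->B4 leap 11st
  -> R7 @ bar 2 tick 0 v(1,): B4->C4 leap 11st
  -> R4 @ bar 4 tick 2 v(0, 1): E3/A3 P4 untreated
  -> R7 @ bar 7 tick 0 v(1,): B3->C3 leap 11st
  -> R1 @ bar 8 tick 0 v(0, 1): A2/E3 P5 -> G2/D3 P5 similar
  -> R7 @ bar 9 tick 0 v(1,): G3->A2 leap 10st
  -> R7 @ bar 10 tick 0 v(0,): F2->G3 leap 14st
  -> R7 @ bar 10 tick 0 v(1,): F3->E4 leap 11st
  -> R2 @ bar 11 tick 0 v(0, 1): G3/E4 M6 -> A3/A4 P8 similar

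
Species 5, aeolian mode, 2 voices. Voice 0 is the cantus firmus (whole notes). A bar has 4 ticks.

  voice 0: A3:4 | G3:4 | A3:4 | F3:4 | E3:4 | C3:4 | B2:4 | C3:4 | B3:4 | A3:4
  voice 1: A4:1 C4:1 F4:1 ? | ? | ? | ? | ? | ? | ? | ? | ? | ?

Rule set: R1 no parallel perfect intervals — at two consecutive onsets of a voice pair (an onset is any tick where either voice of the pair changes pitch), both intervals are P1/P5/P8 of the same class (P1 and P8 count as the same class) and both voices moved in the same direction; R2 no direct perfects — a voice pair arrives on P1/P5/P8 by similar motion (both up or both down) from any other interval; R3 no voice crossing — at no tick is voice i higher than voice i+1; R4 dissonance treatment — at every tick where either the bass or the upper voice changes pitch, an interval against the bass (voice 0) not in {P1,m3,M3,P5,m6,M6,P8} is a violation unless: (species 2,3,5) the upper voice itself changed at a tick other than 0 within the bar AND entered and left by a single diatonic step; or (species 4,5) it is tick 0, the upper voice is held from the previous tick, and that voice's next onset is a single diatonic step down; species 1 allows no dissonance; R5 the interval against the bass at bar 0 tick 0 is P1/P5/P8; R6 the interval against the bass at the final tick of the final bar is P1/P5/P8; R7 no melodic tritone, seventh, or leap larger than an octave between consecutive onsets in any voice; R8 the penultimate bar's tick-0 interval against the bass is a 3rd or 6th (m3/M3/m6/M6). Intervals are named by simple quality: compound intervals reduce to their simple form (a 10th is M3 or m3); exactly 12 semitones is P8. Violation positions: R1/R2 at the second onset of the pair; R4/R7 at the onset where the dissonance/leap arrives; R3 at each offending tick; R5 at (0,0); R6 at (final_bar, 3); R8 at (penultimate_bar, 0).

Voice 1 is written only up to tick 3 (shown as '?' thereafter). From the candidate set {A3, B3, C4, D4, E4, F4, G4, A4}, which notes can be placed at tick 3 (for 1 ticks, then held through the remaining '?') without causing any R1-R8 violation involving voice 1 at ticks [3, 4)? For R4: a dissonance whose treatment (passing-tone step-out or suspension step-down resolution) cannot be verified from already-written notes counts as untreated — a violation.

{A3, A4, C4, E4, F4}

A3: legal
B3: violates R4,R7
C4: legal
D4: violates R4
E4: legal
F4: legal
G4: violates R4
A4: legal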